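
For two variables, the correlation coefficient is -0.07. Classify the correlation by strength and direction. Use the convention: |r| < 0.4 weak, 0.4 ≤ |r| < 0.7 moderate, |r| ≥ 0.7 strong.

r = -0.07 < 0 so the relationship is negative.
|r| = 0.07, which falls in the weak range.

weak negative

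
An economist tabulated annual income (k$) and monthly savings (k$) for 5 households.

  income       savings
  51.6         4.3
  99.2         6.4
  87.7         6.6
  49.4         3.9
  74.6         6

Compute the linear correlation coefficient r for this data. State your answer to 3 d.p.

0.948

n = 5, Σx = 362.5, Σy = 27.2, Σx² = 28200.01, Σy² = 154.22, Σxy = 2075.84
nΣxy − ΣxΣy = 10379.2 − 9860 = 519.2
nΣx² − (Σx)² = 141000.05 − 131406.25 = 9593.8; nΣy² − (Σy)² = 771.1 − 739.84 = 31.26
r = 519.2 / √(9593.8 × 31.26) = 519.2 / 547.6333 ≈ 0.948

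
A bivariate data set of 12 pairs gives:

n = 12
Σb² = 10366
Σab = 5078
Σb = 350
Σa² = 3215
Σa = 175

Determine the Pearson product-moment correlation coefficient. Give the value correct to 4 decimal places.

r = (nΣab − ΣaΣb) / √[(nΣa² − (Σa)²)(nΣb² − (Σb)²)]
Numerator: 12×5078 − 175×350 = -314
Denominator: √[(38580 − 30625)(124392 − 122500)] = √[7955 × 1892] = 3879.5438
r = -314 / 3879.5438 ≈ -0.0809

-0.0809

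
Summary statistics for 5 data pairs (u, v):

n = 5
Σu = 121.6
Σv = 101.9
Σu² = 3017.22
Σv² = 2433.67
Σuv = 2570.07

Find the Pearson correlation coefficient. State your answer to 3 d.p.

0.628

r = (nΣuv − ΣuΣv) / √[(nΣu² − (Σu)²)(nΣv² − (Σv)²)]
Numerator: 5×2570.07 − 121.6×101.9 = 459.31
Denominator: √[(15086.1 − 14786.56)(12168.35 − 10383.61)] = √[299.54 × 1784.74] = 731.1642
r = 459.31 / 731.1642 ≈ 0.628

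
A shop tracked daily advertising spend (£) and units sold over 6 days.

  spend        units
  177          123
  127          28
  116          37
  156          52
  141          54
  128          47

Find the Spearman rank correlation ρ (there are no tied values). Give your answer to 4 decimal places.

0.8857

Rank spend: 6, 2, 1, 5, 4, 3
Rank units: 6, 1, 2, 4, 5, 3
d = rank(spend) − rank(units): 0, 1, -1, 1, -1, 0; Σd² = 4
ρ = 1 − 6Σd² / [n(n²−1)] = 1 − 6×4 / (6×35) = 1 − 24/210 ≈ 0.8857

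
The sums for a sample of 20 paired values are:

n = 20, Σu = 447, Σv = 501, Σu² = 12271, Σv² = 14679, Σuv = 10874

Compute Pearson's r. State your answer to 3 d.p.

-0.147

r = (nΣuv − ΣuΣv) / √[(nΣu² − (Σu)²)(nΣv² − (Σv)²)]
Numerator: 20×10874 − 447×501 = -6467
Denominator: √[(245420 − 199809)(293580 − 251001)] = √[45611 × 42579] = 44068.9320
r = -6467 / 44068.9320 ≈ -0.147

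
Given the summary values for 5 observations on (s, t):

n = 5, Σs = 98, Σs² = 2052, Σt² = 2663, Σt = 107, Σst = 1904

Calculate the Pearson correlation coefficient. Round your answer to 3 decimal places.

r = (nΣst − ΣsΣt) / √[(nΣs² − (Σs)²)(nΣt² − (Σt)²)]
Numerator: 5×1904 − 98×107 = -966
Denominator: √[(10260 − 9604)(13315 − 11449)] = √[656 × 1866] = 1106.3887
r = -966 / 1106.3887 ≈ -0.873

-0.873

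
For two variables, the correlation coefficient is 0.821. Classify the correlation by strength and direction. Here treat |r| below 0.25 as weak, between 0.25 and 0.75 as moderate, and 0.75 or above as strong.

r = 0.821 > 0 so the relationship is positive.
|r| = 0.821, which falls in the strong range.

strong positive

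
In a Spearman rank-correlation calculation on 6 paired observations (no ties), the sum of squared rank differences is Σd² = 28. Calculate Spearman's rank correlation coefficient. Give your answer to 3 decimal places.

ρ = 1 − 6Σd² / [n(n²−1)] = 1 − 6×28 / (6×35)
  = 1 − 168/210 = 1 − 0.8000 ≈ 0.200

0.200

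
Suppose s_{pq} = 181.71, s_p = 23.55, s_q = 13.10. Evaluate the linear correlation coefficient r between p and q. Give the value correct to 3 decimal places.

0.589

r = Cov(p,q) / (s_p · s_q) = 181.71 / (23.55 × 13.10)
  = 181.71 / 308.5050 ≈ 0.589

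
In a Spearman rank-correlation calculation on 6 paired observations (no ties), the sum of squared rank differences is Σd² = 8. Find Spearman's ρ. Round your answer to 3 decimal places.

0.771

ρ = 1 − 6Σd² / [n(n²−1)] = 1 − 6×8 / (6×35)
  = 1 − 48/210 = 1 − 0.2286 ≈ 0.771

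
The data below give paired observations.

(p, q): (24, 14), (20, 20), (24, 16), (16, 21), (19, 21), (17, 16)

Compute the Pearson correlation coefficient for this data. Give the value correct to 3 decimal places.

-0.639

n = 6, Σp = 120, Σq = 108, Σp² = 2458, Σq² = 1990, Σpq = 2127
nΣpq − ΣpΣq = 12762 − 12960 = -198
nΣp² − (Σp)² = 14748 − 14400 = 348; nΣq² − (Σq)² = 11940 − 11664 = 276
r = -198 / √(348 × 276) = -198 / 309.9161 ≈ -0.639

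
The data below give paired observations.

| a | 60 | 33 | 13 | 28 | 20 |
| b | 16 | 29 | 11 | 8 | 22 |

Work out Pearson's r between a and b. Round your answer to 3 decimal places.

0.123

n = 5, Σa = 154, Σb = 86, Σa² = 6042, Σb² = 1766, Σab = 2724
nΣab − ΣaΣb = 13620 − 13244 = 376
nΣa² − (Σa)² = 30210 − 23716 = 6494; nΣb² − (Σb)² = 8830 − 7396 = 1434
r = 376 / √(6494 × 1434) = 376 / 3051.6219 ≈ 0.123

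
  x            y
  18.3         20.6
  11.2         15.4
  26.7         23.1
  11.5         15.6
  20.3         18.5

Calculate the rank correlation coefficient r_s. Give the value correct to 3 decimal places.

0.900

Rank x: 3, 1, 5, 2, 4
Rank y: 4, 1, 5, 2, 3
d = rank(x) − rank(y): -1, 0, 0, 0, 1; Σd² = 2
ρ = 1 − 6Σd² / [n(n²−1)] = 1 − 6×2 / (5×24) = 1 − 12/120 ≈ 0.900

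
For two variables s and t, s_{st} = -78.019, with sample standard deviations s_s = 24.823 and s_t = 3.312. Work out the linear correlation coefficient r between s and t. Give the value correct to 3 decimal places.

-0.949

r = Cov(s,t) / (s_s · s_t) = -78.019 / (24.823 × 3.312)
  = -78.019 / 82.2138 ≈ -0.949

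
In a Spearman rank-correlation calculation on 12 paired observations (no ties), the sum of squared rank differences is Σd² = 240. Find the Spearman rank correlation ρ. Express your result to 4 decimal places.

0.1608

ρ = 1 − 6Σd² / [n(n²−1)] = 1 − 6×240 / (12×143)
  = 1 − 1440/1716 = 1 − 0.83916 ≈ 0.1608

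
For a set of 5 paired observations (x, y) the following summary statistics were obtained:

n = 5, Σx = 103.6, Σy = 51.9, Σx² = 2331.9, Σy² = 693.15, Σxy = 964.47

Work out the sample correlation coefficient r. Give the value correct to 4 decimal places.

-0.6556

r = (nΣxy − ΣxΣy) / √[(nΣx² − (Σx)²)(nΣy² − (Σy)²)]
Numerator: 5×964.47 − 103.6×51.9 = -554.49
Denominator: √[(11659.5 − 10732.96)(3465.75 − 2693.61)] = √[926.54 × 772.14] = 845.8242
r = -554.49 / 845.8242 ≈ -0.6556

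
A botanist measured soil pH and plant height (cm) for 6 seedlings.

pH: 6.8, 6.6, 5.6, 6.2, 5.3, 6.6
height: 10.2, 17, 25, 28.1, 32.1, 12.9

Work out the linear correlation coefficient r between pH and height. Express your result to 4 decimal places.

-0.8860

n = 6, Σx = 37.1, Σy = 125.3, Σx² = 231.25, Σy² = 3004.47, Σxy = 751.05
nΣxy − ΣxΣy = 4506.3 − 4648.63 = -142.33
nΣx² − (Σx)² = 1387.5 − 1376.41 = 11.09; nΣy² − (Σy)² = 18026.82 − 15700.09 = 2326.73
r = -142.33 / √(11.09 × 2326.73) = -142.33 / 160.6345 ≈ -0.8860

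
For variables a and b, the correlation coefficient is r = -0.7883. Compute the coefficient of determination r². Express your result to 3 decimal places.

r² = (-0.7883)² = 0.621

0.621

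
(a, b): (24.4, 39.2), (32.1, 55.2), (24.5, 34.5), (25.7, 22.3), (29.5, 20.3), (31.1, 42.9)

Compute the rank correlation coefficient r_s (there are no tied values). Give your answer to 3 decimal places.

Rank a: 1, 6, 2, 3, 4, 5
Rank b: 4, 6, 3, 2, 1, 5
d = rank(a) − rank(b): -3, 0, -1, 1, 3, 0; Σd² = 20
ρ = 1 − 6Σd² / [n(n²−1)] = 1 − 6×20 / (6×35) = 1 − 120/210 ≈ 0.429

0.429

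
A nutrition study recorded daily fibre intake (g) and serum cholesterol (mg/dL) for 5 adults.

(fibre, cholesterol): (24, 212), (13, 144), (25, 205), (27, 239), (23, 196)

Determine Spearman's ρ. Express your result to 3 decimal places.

0.900

Rank fibre: 3, 1, 4, 5, 2
Rank cholesterol: 4, 1, 3, 5, 2
d = rank(fibre) − rank(cholesterol): -1, 0, 1, 0, 0; Σd² = 2
ρ = 1 − 6Σd² / [n(n²−1)] = 1 − 6×2 / (5×24) = 1 − 12/120 ≈ 0.900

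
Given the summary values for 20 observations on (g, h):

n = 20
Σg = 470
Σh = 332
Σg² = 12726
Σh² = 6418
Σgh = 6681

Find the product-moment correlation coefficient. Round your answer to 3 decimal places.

-0.908

r = (nΣgh − ΣgΣh) / √[(nΣg² − (Σg)²)(nΣh² − (Σh)²)]
Numerator: 20×6681 − 470×332 = -22420
Denominator: √[(254520 − 220900)(128360 − 110224)] = √[33620 × 18136] = 24692.7585
r = -22420 / 24692.7585 ≈ -0.908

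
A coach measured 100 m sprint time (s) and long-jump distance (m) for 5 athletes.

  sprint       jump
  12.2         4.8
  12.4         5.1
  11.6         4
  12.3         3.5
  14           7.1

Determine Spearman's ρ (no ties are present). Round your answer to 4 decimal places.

0.7000

Rank sprint: 2, 4, 1, 3, 5
Rank jump: 3, 4, 2, 1, 5
d = rank(sprint) − rank(jump): -1, 0, -1, 2, 0; Σd² = 6
ρ = 1 − 6Σd² / [n(n²−1)] = 1 − 6×6 / (5×24) = 1 − 36/120 ≈ 0.7000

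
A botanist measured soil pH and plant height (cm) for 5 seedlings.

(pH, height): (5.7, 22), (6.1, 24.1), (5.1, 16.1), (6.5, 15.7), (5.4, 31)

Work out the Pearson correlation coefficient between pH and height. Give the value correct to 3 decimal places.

n = 5, Σx = 28.8, Σy = 108.9, Σx² = 167.12, Σy² = 2531.51, Σxy = 623.97
nΣxy − ΣxΣy = 3119.85 − 3136.32 = -16.47
nΣx² − (Σx)² = 835.6 − 829.44 = 6.16; nΣy² − (Σy)² = 12657.55 − 11859.21 = 798.34
r = -16.47 / √(6.16 × 798.34) = -16.47 / 70.1268 ≈ -0.235

-0.235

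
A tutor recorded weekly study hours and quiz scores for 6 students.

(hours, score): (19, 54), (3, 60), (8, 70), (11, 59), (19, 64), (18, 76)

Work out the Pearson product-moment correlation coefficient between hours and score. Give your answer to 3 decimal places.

0.074

n = 6, Σx = 78, Σy = 383, Σx² = 1240, Σy² = 24769, Σxy = 4999
nΣxy − ΣxΣy = 29994 − 29874 = 120
nΣx² − (Σx)² = 7440 − 6084 = 1356; nΣy² − (Σy)² = 148614 − 146689 = 1925
r = 120 / √(1356 × 1925) = 120 / 1615.6423 ≈ 0.074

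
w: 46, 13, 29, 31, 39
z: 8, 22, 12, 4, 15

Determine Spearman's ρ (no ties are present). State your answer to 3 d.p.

Rank w: 5, 1, 2, 3, 4
Rank z: 2, 5, 3, 1, 4
d = rank(w) − rank(z): 3, -4, -1, 2, 0; Σd² = 30
ρ = 1 − 6Σd² / [n(n²−1)] = 1 − 6×30 / (5×24) = 1 − 180/120 ≈ -0.500

-0.500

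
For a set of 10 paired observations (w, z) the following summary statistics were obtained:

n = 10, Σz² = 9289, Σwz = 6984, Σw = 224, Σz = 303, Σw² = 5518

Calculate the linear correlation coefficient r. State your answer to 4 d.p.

0.8462

r = (nΣwz − ΣwΣz) / √[(nΣw² − (Σw)²)(nΣz² − (Σz)²)]
Numerator: 10×6984 − 224×303 = 1968
Denominator: √[(55180 − 50176)(92890 − 91809)] = √[5004 × 1081] = 2325.7953
r = 1968 / 2325.7953 ≈ 0.8462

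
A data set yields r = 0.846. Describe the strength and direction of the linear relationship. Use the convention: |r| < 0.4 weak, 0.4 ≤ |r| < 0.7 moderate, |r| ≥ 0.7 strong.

r = 0.846 > 0 so the relationship is positive.
|r| = 0.846, which falls in the strong range.

strong positive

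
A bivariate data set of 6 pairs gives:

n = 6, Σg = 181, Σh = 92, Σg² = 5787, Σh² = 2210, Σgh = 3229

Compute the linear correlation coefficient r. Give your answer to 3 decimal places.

0.888

r = (nΣgh − ΣgΣh) / √[(nΣg² − (Σg)²)(nΣh² − (Σh)²)]
Numerator: 6×3229 − 181×92 = 2722
Denominator: √[(34722 − 32761)(13260 − 8464)] = √[1961 × 4796] = 3066.7501
r = 2722 / 3066.7501 ≈ 0.888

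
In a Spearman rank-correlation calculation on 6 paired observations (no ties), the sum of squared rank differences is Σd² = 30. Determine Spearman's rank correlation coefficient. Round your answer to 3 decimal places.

ρ = 1 − 6Σd² / [n(n²−1)] = 1 − 6×30 / (6×35)
  = 1 − 180/210 = 1 − 0.8571 ≈ 0.143

0.143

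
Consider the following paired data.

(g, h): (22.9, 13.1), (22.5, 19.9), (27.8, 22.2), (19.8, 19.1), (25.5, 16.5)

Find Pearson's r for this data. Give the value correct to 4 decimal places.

0.2787

n = 5, Σg = 118.5, Σh = 90.8, Σg² = 2845.79, Σh² = 1697.52, Σgh = 2163.83
nΣgh − ΣgΣh = 10819.15 − 10759.8 = 59.35
nΣg² − (Σg)² = 14228.95 − 14042.25 = 186.7; nΣh² − (Σh)² = 8487.6 − 8244.64 = 242.96
r = 59.35 / √(186.7 × 242.96) = 59.35 / 212.9804 ≈ 0.2787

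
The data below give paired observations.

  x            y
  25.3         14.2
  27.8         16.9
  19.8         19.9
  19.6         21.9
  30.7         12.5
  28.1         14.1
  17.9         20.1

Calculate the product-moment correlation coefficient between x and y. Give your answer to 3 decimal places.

n = 7, Σx = 169.2, Σy = 119.6, Σx² = 4241.64, Σy² = 2121.94, Σxy = 2792.09
nΣxy − ΣxΣy = 19544.63 − 20236.32 = -691.69
nΣx² − (Σx)² = 29691.48 − 28628.64 = 1062.84; nΣy² − (Σy)² = 14853.58 − 14304.16 = 549.42
r = -691.69 / √(1062.84 × 549.42) = -691.69 / 764.1633 ≈ -0.905

-0.905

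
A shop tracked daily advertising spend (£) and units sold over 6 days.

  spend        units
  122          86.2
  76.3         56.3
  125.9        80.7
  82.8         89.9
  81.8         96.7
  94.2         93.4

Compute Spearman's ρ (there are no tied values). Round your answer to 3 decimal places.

-0.086

Rank spend: 5, 1, 6, 3, 2, 4
Rank units: 3, 1, 2, 4, 6, 5
d = rank(spend) − rank(units): 2, 0, 4, -1, -4, -1; Σd² = 38
ρ = 1 − 6Σd² / [n(n²−1)] = 1 − 6×38 / (6×35) = 1 − 228/210 ≈ -0.086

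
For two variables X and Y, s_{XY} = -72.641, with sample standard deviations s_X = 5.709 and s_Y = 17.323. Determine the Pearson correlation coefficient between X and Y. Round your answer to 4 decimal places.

r = Cov(X,Y) / (s_X · s_Y) = -72.641 / (5.709 × 17.323)
  = -72.641 / 98.8970 ≈ -0.7345

-0.7345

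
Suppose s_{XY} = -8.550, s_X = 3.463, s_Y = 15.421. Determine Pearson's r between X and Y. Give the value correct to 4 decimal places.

-0.1601

r = Cov(X,Y) / (s_X · s_Y) = -8.550 / (3.463 × 15.421)
  = -8.550 / 53.4029 ≈ -0.1601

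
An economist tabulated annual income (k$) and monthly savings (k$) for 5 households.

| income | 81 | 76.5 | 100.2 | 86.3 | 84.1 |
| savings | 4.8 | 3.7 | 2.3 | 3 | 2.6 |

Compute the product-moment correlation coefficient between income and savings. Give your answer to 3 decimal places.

n = 5, Σx = 428.1, Σy = 16.4, Σx² = 36973.79, Σy² = 57.78, Σxy = 1379.87
nΣxy − ΣxΣy = 6899.35 − 7020.84 = -121.49
nΣx² − (Σx)² = 184868.95 − 183269.61 = 1599.34; nΣy² − (Σy)² = 288.9 − 268.96 = 19.94
r = -121.49 / √(1599.34 × 19.94) = -121.49 / 178.5801 ≈ -0.680

-0.680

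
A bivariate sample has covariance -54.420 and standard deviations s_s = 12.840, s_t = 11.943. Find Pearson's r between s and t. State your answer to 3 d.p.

-0.355

r = Cov(s,t) / (s_s · s_t) = -54.420 / (12.840 × 11.943)
  = -54.420 / 153.3481 ≈ -0.355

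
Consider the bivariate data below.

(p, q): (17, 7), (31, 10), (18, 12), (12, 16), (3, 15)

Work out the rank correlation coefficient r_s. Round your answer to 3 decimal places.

Rank p: 3, 5, 4, 2, 1
Rank q: 1, 2, 3, 5, 4
d = rank(p) − rank(q): 2, 3, 1, -3, -3; Σd² = 32
ρ = 1 − 6Σd² / [n(n²−1)] = 1 − 6×32 / (5×24) = 1 − 192/120 ≈ -0.600

-0.600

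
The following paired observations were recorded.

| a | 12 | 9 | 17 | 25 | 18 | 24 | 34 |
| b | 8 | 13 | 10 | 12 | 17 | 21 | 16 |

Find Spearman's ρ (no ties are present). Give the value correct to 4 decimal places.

0.4286

Rank a: 2, 1, 3, 6, 4, 5, 7
Rank b: 1, 4, 2, 3, 6, 7, 5
d = rank(a) − rank(b): 1, -3, 1, 3, -2, -2, 2; Σd² = 32
ρ = 1 − 6Σd² / [n(n²−1)] = 1 − 6×32 / (7×48) = 1 − 192/336 ≈ 0.4286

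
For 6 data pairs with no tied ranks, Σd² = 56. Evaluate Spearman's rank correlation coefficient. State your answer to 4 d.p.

ρ = 1 − 6Σd² / [n(n²−1)] = 1 − 6×56 / (6×35)
  = 1 − 336/210 = 1 − 1.60000 ≈ -0.6000

-0.6000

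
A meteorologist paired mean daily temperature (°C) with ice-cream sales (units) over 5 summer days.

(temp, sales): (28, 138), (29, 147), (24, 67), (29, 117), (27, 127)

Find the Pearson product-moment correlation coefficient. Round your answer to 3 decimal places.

n = 5, Σx = 137, Σy = 596, Σx² = 3771, Σy² = 74960, Σxy = 16557
nΣxy − ΣxΣy = 82785 − 81652 = 1133
nΣx² − (Σx)² = 18855 − 18769 = 86; nΣy² − (Σy)² = 374800 − 355216 = 19584
r = 1133 / √(86 × 19584) = 1133 / 1297.7766 ≈ 0.873

0.873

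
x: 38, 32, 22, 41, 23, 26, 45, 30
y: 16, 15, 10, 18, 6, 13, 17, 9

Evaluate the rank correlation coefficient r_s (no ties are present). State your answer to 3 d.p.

Rank x: 6, 5, 1, 7, 2, 3, 8, 4
Rank y: 6, 5, 3, 8, 1, 4, 7, 2
d = rank(x) − rank(y): 0, 0, -2, -1, 1, -1, 1, 2; Σd² = 12
ρ = 1 − 6Σd² / [n(n²−1)] = 1 − 6×12 / (8×63) = 1 − 72/504 ≈ 0.857

0.857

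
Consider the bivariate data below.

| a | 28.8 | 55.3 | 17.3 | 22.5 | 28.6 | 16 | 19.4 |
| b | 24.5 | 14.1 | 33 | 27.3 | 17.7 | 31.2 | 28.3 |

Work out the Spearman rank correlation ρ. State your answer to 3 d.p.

-0.929

Rank a: 6, 7, 2, 4, 5, 1, 3
Rank b: 3, 1, 7, 4, 2, 6, 5
d = rank(a) − rank(b): 3, 6, -5, 0, 3, -5, -2; Σd² = 108
ρ = 1 − 6Σd² / [n(n²−1)] = 1 − 6×108 / (7×48) = 1 − 648/336 ≈ -0.929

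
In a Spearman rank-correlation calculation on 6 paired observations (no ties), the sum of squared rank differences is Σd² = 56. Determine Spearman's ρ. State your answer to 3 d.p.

-0.600

ρ = 1 − 6Σd² / [n(n²−1)] = 1 − 6×56 / (6×35)
  = 1 − 336/210 = 1 − 1.6000 ≈ -0.600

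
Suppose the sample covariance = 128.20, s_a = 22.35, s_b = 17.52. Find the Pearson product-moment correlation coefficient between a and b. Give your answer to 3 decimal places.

0.327

r = Cov(a,b) / (s_a · s_b) = 128.20 / (22.35 × 17.52)
  = 128.20 / 391.5720 ≈ 0.327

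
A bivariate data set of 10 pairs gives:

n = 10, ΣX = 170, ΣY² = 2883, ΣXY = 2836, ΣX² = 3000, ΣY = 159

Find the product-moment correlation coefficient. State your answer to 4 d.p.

0.6731

r = (nΣXY − ΣXΣY) / √[(nΣX² − (ΣX)²)(nΣY² − (ΣY)²)]
Numerator: 10×2836 − 170×159 = 1330
Denominator: √[(30000 − 28900)(28830 − 25281)] = √[1100 × 3549] = 1975.8289
r = 1330 / 1975.8289 ≈ 0.6731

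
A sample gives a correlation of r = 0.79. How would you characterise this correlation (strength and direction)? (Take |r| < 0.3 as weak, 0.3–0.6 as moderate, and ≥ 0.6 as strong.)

strong positive

r = 0.79 > 0 so the relationship is positive.
|r| = 0.79, which falls in the strong range.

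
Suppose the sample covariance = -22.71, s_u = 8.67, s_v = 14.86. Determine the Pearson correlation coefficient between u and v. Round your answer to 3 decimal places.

-0.176

r = Cov(u,v) / (s_u · s_v) = -22.71 / (8.67 × 14.86)
  = -22.71 / 128.8362 ≈ -0.176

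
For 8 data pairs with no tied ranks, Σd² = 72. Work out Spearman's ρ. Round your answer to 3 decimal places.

0.143

ρ = 1 − 6Σd² / [n(n²−1)] = 1 − 6×72 / (8×63)
  = 1 − 432/504 = 1 − 0.8571 ≈ 0.143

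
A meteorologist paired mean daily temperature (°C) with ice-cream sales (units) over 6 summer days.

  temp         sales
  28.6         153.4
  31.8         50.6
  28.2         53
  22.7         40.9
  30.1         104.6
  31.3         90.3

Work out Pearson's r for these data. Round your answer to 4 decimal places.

0.2962

n = 6, Σx = 172.7, Σy = 492.8, Σx² = 5025.43, Σy² = 49668.98, Σxy = 14394.2
nΣxy − ΣxΣy = 86365.2 − 85106.56 = 1258.64
nΣx² − (Σx)² = 30152.58 − 29825.29 = 327.29; nΣy² − (Σy)² = 298013.88 − 242851.84 = 55162.04
r = 1258.64 / √(327.29 × 55162.04) = 1258.64 / 4248.9980 ≈ 0.2962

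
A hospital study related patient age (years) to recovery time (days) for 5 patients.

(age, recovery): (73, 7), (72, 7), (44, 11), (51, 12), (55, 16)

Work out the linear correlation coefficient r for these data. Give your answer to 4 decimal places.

n = 5, Σx = 295, Σy = 53, Σx² = 18075, Σy² = 619, Σxy = 2991
nΣxy − ΣxΣy = 14955 − 15635 = -680
nΣx² − (Σx)² = 90375 − 87025 = 3350; nΣy² − (Σy)² = 3095 − 2809 = 286
r = -680 / √(3350 × 286) = -680 / 978.8258 ≈ -0.6947

-0.6947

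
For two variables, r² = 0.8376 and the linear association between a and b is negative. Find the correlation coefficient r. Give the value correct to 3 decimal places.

|r| = √0.8376 = 0.915
The association is negative, so r = −0.915.

-0.915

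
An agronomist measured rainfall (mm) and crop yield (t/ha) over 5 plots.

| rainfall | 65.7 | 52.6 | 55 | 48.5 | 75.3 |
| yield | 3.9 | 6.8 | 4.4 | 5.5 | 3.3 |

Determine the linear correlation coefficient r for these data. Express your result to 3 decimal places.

-0.808

n = 5, Σx = 297.1, Σy = 23.9, Σx² = 18130.59, Σy² = 121.95, Σxy = 1371.15
nΣxy − ΣxΣy = 6855.75 − 7100.69 = -244.94
nΣx² − (Σx)² = 90652.95 − 88268.41 = 2384.54; nΣy² − (Σy)² = 609.75 − 571.21 = 38.54
r = -244.94 / √(2384.54 × 38.54) = -244.94 / 303.1504 ≈ -0.808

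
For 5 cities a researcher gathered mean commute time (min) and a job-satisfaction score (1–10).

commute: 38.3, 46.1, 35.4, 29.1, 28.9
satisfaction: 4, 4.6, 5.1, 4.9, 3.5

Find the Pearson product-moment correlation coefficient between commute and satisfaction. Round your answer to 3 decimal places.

n = 5, Σx = 177.8, Σy = 22.1, Σx² = 6527.28, Σy² = 99.43, Σxy = 789.54
nΣxy − ΣxΣy = 3947.7 − 3929.38 = 18.32
nΣx² − (Σx)² = 32636.4 − 31612.84 = 1023.56; nΣy² − (Σy)² = 497.15 − 488.41 = 8.74
r = 18.32 / √(1023.56 × 8.74) = 18.32 / 94.5828 ≈ 0.194

0.194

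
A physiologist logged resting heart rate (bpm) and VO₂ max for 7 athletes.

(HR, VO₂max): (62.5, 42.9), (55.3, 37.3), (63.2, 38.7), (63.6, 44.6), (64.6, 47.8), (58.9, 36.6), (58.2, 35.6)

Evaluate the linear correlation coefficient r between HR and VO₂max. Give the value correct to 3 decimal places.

n = 7, Σx = 426.3, Σy = 283.5, Σx² = 26033.15, Σy² = 11610.31, Σxy = 17341.88
nΣxy − ΣxΣy = 121393.16 − 120856.05 = 537.11
nΣx² − (Σx)² = 182232.05 − 181731.69 = 500.36; nΣy² − (Σy)² = 81272.17 − 80372.25 = 899.92
r = 537.11 / √(500.36 × 899.92) = 537.11 / 671.0320 ≈ 0.800

0.800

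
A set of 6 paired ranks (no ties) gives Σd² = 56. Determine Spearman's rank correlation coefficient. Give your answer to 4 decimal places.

-0.6000

ρ = 1 − 6Σd² / [n(n²−1)] = 1 − 6×56 / (6×35)
  = 1 − 336/210 = 1 − 1.60000 ≈ -0.6000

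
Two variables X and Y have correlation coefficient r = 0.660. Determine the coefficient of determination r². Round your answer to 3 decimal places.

r² = (0.660)² = 0.436

0.436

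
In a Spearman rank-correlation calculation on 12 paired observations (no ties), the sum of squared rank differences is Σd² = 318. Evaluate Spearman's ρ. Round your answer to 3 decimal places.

ρ = 1 − 6Σd² / [n(n²−1)] = 1 − 6×318 / (12×143)
  = 1 − 1908/1716 = 1 − 1.1119 ≈ -0.112

-0.112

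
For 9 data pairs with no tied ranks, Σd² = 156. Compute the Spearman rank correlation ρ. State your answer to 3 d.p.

ρ = 1 − 6Σd² / [n(n²−1)] = 1 − 6×156 / (9×80)
  = 1 − 936/720 = 1 − 1.3000 ≈ -0.300

-0.300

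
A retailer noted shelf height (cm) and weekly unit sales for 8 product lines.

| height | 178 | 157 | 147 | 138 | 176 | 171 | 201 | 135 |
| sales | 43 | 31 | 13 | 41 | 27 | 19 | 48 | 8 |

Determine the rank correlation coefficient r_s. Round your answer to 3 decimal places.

0.690

Rank height: 7, 4, 3, 2, 6, 5, 8, 1
Rank sales: 7, 5, 2, 6, 4, 3, 8, 1
d = rank(height) − rank(sales): 0, -1, 1, -4, 2, 2, 0, 0; Σd² = 26
ρ = 1 − 6Σd² / [n(n²−1)] = 1 − 6×26 / (8×63) = 1 − 156/504 ≈ 0.690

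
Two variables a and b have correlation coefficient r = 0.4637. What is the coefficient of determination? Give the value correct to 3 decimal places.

0.215

r² = (0.4637)² = 0.215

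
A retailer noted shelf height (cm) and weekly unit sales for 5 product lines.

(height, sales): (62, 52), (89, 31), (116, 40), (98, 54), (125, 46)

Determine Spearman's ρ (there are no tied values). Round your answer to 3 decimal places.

Rank height: 1, 2, 4, 3, 5
Rank sales: 4, 1, 2, 5, 3
d = rank(height) − rank(sales): -3, 1, 2, -2, 2; Σd² = 22
ρ = 1 − 6Σd² / [n(n²−1)] = 1 − 6×22 / (5×24) = 1 − 132/120 ≈ -0.100

-0.100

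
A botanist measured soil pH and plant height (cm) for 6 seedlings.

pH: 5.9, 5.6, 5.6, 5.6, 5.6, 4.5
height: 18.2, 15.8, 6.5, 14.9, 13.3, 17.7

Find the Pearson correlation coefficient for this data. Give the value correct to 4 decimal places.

-0.2387

n = 6, Σx = 32.8, Σy = 86.4, Σx² = 180.5, Σy² = 1335.32, Σxy = 469.83
nΣxy − ΣxΣy = 2818.98 − 2833.92 = -14.94
nΣx² − (Σx)² = 1083 − 1075.84 = 7.16; nΣy² − (Σy)² = 8011.92 − 7464.96 = 546.96
r = -14.94 / √(7.16 × 546.96) = -14.94 / 62.5798 ≈ -0.2387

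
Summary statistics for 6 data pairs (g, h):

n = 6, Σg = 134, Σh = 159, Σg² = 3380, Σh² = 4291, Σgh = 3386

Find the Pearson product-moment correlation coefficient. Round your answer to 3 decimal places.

-0.952

r = (nΣgh − ΣgΣh) / √[(nΣg² − (Σg)²)(nΣh² − (Σh)²)]
Numerator: 6×3386 − 134×159 = -990
Denominator: √[(20280 − 17956)(25746 − 25281)] = √[2324 × 465] = 1039.5480
r = -990 / 1039.5480 ≈ -0.952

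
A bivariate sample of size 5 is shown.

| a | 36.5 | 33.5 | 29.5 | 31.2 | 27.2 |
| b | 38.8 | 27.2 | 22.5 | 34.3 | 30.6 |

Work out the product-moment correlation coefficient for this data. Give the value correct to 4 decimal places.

n = 5, Σa = 157.9, Σb = 153.4, Σa² = 5038.03, Σb² = 4864.38, Σab = 4893.63
nΣab − ΣaΣb = 24468.15 − 24221.86 = 246.29
nΣa² − (Σa)² = 25190.15 − 24932.41 = 257.74; nΣb² − (Σb)² = 24321.9 − 23531.56 = 790.34
r = 246.29 / √(257.74 × 790.34) = 246.29 / 451.3338 ≈ 0.5457

0.5457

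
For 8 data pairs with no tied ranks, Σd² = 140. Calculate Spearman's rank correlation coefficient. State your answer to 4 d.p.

-0.6667

ρ = 1 − 6Σd² / [n(n²−1)] = 1 − 6×140 / (8×63)
  = 1 − 840/504 = 1 − 1.66667 ≈ -0.6667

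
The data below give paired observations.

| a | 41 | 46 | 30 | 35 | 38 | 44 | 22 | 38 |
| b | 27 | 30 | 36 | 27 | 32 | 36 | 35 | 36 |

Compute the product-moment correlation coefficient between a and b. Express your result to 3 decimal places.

n = 8, Σa = 294, Σb = 259, Σa² = 11230, Σb² = 8495, Σab = 9450
nΣab − ΣaΣb = 75600 − 76146 = -546
nΣa² − (Σa)² = 89840 − 86436 = 3404; nΣb² − (Σb)² = 67960 − 67081 = 879
r = -546 / √(3404 × 879) = -546 / 1729.7734 ≈ -0.316

-0.316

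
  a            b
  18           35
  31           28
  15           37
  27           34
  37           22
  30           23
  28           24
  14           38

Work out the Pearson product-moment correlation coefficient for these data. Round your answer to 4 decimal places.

-0.8941

n = 8, Σa = 200, Σb = 241, Σa² = 5488, Σb² = 7567, Σab = 5679
nΣab − ΣaΣb = 45432 − 48200 = -2768
nΣa² − (Σa)² = 43904 − 40000 = 3904; nΣb² − (Σb)² = 60536 − 58081 = 2455
r = -2768 / √(3904 × 2455) = -2768 / 3095.8553 ≈ -0.8941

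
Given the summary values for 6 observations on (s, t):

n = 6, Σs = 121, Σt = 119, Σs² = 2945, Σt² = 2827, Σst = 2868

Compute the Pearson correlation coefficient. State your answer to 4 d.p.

r = (nΣst − ΣsΣt) / √[(nΣs² − (Σs)²)(nΣt² − (Σt)²)]
Numerator: 6×2868 − 121×119 = 2809
Denominator: √[(17670 − 14641)(16962 − 14161)] = √[3029 × 2801] = 2912.7700
r = 2809 / 2912.7700 ≈ 0.9644

0.9644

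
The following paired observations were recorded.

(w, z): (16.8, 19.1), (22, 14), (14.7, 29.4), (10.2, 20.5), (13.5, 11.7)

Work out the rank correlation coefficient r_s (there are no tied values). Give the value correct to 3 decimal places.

-0.200

Rank w: 4, 5, 3, 1, 2
Rank z: 3, 2, 5, 4, 1
d = rank(w) − rank(z): 1, 3, -2, -3, 1; Σd² = 24
ρ = 1 − 6Σd² / [n(n²−1)] = 1 − 6×24 / (5×24) = 1 − 144/120 ≈ -0.200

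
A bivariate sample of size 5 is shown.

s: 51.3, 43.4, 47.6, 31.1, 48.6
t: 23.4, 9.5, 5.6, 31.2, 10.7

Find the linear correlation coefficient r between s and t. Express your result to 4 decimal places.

n = 5, Σs = 222, Σt = 80.4, Σs² = 10110.18, Σt² = 1757.1, Σst = 3369.62
nΣst − ΣsΣt = 16848.1 − 17848.8 = -1000.7
nΣs² − (Σs)² = 50550.9 − 49284 = 1266.9; nΣt² − (Σt)² = 8785.5 − 6464.16 = 2321.34
r = -1000.7 / √(1266.9 × 2321.34) = -1000.7 / 1714.9069 ≈ -0.5835

-0.5835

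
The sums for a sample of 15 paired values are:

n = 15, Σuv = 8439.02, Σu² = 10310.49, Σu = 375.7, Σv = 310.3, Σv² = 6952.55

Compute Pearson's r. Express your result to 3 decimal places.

r = (nΣuv − ΣuΣv) / √[(nΣu² − (Σu)²)(nΣv² − (Σv)²)]
Numerator: 15×8439.02 − 375.7×310.3 = 10005.59
Denominator: √[(154657.35 − 141150.49)(104288.25 − 96286.09)] = √[13506.86 × 8002.16] = 10396.3481
r = 10005.59 / 10396.3481 ≈ 0.962

0.962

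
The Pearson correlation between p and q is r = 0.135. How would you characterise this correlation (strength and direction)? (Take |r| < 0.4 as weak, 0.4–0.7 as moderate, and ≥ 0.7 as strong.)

r = 0.135 > 0 so the relationship is positive.
|r| = 0.135, which falls in the weak range.

weak positive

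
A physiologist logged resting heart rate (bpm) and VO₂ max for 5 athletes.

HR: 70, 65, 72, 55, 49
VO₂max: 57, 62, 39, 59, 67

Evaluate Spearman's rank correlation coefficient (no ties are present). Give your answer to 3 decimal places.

-0.900

Rank HR: 4, 3, 5, 2, 1
Rank VO₂max: 2, 4, 1, 3, 5
d = rank(HR) − rank(VO₂max): 2, -1, 4, -1, -4; Σd² = 38
ρ = 1 − 6Σd² / [n(n²−1)] = 1 − 6×38 / (5×24) = 1 − 228/120 ≈ -0.900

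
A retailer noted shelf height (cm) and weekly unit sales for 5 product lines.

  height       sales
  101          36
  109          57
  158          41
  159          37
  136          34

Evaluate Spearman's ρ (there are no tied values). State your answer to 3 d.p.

0.100

Rank height: 1, 2, 4, 5, 3
Rank sales: 2, 5, 4, 3, 1
d = rank(height) − rank(sales): -1, -3, 0, 2, 2; Σd² = 18
ρ = 1 − 6Σd² / [n(n²−1)] = 1 − 6×18 / (5×24) = 1 − 108/120 ≈ 0.100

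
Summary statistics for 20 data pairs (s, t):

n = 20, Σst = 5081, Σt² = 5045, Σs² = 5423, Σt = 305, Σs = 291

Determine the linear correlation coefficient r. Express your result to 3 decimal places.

r = (nΣst − ΣsΣt) / √[(nΣs² − (Σs)²)(nΣt² − (Σt)²)]
Numerator: 20×5081 − 291×305 = 12865
Denominator: √[(108460 − 84681)(100900 − 93025)] = √[23779 × 7875] = 13684.2839
r = 12865 / 13684.2839 ≈ 0.940

0.940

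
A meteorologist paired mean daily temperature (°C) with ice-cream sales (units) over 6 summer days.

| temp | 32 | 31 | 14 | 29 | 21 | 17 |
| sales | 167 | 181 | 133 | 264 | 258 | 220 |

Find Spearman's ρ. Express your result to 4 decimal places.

Rank temp: 6, 5, 1, 4, 3, 2
Rank sales: 2, 3, 1, 6, 5, 4
d = rank(temp) − rank(sales): 4, 2, 0, -2, -2, -2; Σd² = 32
ρ = 1 − 6Σd² / [n(n²−1)] = 1 − 6×32 / (6×35) = 1 − 192/210 ≈ 0.0857

0.0857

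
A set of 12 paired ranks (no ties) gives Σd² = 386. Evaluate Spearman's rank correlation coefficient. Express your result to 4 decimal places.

-0.3497

ρ = 1 − 6Σd² / [n(n²−1)] = 1 − 6×386 / (12×143)
  = 1 − 2316/1716 = 1 − 1.34965 ≈ -0.3497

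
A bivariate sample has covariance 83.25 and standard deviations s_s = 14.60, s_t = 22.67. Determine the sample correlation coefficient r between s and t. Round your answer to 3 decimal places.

r = Cov(s,t) / (s_s · s_t) = 83.25 / (14.60 × 22.67)
  = 83.25 / 330.9820 ≈ 0.252

0.252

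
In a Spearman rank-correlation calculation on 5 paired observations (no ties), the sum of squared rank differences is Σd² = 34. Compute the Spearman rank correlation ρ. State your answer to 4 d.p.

ρ = 1 − 6Σd² / [n(n²−1)] = 1 − 6×34 / (5×24)
  = 1 − 204/120 = 1 − 1.70000 ≈ -0.7000

-0.7000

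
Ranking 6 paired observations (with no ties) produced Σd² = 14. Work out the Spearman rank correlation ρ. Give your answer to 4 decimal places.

0.6000

ρ = 1 − 6Σd² / [n(n²−1)] = 1 − 6×14 / (6×35)
  = 1 − 84/210 = 1 − 0.40000 ≈ 0.6000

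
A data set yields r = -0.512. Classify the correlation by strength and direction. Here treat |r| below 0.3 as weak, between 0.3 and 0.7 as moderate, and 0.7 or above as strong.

moderate negative

r = -0.512 < 0 so the relationship is negative.
|r| = 0.512, which falls in the moderate range.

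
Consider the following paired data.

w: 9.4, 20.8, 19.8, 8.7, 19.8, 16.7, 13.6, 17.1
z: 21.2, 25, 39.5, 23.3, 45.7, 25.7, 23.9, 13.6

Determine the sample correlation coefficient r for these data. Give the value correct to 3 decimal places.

0.488

n = 8, Σw = 125.9, Σz = 217.9, Σw² = 2137.03, Σz² = 6682.73, Σwz = 3595.74
nΣwz − ΣwΣz = 28765.92 − 27433.61 = 1332.31
nΣw² − (Σw)² = 17096.24 − 15850.81 = 1245.43; nΣz² − (Σz)² = 53461.84 − 47480.41 = 5981.43
r = 1332.31 / √(1245.43 × 5981.43) = 1332.31 / 2729.3685 ≈ 0.488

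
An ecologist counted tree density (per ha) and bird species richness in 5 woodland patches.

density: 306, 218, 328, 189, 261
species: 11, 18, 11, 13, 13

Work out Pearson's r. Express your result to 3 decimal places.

-0.658

n = 5, Σx = 1302, Σy = 66, Σx² = 352586, Σy² = 904, Σxy = 16748
nΣxy − ΣxΣy = 83740 − 85932 = -2192
nΣx² − (Σx)² = 1762930 − 1695204 = 67726; nΣy² − (Σy)² = 4520 − 4356 = 164
r = -2192 / √(67726 × 164) = -2192 / 3332.7262 ≈ -0.658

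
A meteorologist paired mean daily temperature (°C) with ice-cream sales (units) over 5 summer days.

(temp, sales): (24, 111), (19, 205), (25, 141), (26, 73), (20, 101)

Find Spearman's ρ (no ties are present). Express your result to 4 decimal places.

-0.6000

Rank temp: 3, 1, 4, 5, 2
Rank sales: 3, 5, 4, 1, 2
d = rank(temp) − rank(sales): 0, -4, 0, 4, 0; Σd² = 32
ρ = 1 − 6Σd² / [n(n²−1)] = 1 − 6×32 / (5×24) = 1 − 192/120 ≈ -0.6000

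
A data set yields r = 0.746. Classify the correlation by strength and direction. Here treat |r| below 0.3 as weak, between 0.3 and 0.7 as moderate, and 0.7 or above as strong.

r = 0.746 > 0 so the relationship is positive.
|r| = 0.746, which falls in the strong range.

strong positive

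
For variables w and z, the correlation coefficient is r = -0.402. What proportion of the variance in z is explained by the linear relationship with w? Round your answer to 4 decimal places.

r² = (-0.402)² = 0.1616

0.1616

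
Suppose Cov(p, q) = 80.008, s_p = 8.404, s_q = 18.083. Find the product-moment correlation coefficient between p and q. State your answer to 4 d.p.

r = Cov(p,q) / (s_p · s_q) = 80.008 / (8.404 × 18.083)
  = 80.008 / 151.9695 ≈ 0.5265

0.5265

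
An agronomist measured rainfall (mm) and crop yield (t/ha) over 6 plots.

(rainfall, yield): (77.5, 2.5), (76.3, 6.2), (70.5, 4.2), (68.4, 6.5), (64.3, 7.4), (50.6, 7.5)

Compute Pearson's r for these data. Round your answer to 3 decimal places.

n = 6, Σx = 407.6, Σy = 34.3, Σx² = 28171.6, Σy² = 215.59, Σxy = 2262.83
nΣxy − ΣxΣy = 13576.98 − 13980.68 = -403.7
nΣx² − (Σx)² = 169029.6 − 166137.76 = 2891.84; nΣy² − (Σy)² = 1293.54 − 1176.49 = 117.05
r = -403.7 / √(2891.84 × 117.05) = -403.7 / 581.7988 ≈ -0.694

-0.694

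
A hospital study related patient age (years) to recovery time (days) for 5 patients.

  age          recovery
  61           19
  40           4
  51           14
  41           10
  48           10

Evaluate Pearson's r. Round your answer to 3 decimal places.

n = 5, Σx = 241, Σy = 57, Σx² = 11907, Σy² = 773, Σxy = 2923
nΣxy − ΣxΣy = 14615 − 13737 = 878
nΣx² − (Σx)² = 59535 − 58081 = 1454; nΣy² − (Σy)² = 3865 − 3249 = 616
r = 878 / √(1454 × 616) = 878 / 946.3953 ≈ 0.928

0.928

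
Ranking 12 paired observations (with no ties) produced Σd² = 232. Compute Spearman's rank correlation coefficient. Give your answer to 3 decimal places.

0.189

ρ = 1 − 6Σd² / [n(n²−1)] = 1 − 6×232 / (12×143)
  = 1 − 1392/1716 = 1 − 0.8112 ≈ 0.189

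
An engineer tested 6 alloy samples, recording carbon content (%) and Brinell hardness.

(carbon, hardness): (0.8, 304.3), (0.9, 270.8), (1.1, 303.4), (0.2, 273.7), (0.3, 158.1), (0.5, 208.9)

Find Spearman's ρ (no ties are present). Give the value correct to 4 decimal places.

0.4286

Rank carbon: 4, 5, 6, 1, 2, 3
Rank hardness: 6, 3, 5, 4, 1, 2
d = rank(carbon) − rank(hardness): -2, 2, 1, -3, 1, 1; Σd² = 20
ρ = 1 − 6Σd² / [n(n²−1)] = 1 − 6×20 / (6×35) = 1 − 120/210 ≈ 0.4286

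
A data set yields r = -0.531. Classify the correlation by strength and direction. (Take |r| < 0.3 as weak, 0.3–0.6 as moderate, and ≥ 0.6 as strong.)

moderate negative

r = -0.531 < 0 so the relationship is negative.
|r| = 0.531, which falls in the moderate range.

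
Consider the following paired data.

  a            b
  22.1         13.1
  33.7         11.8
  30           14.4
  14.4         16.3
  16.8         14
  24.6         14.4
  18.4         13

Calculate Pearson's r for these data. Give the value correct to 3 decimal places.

-0.574

n = 7, Σa = 160, Σb = 97, Σa² = 3957.42, Σb² = 1356.26, Σab = 2182.53
nΣab − ΣaΣb = 15277.71 − 15520 = -242.29
nΣa² − (Σa)² = 27701.94 − 25600 = 2101.94; nΣb² − (Σb)² = 9493.82 − 9409 = 84.82
r = -242.29 / √(2101.94 × 84.82) = -242.29 / 422.2399 ≈ -0.574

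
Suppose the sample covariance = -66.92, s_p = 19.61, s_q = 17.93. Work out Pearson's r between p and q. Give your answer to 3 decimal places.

-0.190

r = Cov(p,q) / (s_p · s_q) = -66.92 / (19.61 × 17.93)
  = -66.92 / 351.6073 ≈ -0.190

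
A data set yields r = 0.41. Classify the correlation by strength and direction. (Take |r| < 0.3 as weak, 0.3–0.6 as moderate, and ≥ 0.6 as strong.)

moderate positive

r = 0.41 > 0 so the relationship is positive.
|r| = 0.41, which falls in the moderate range.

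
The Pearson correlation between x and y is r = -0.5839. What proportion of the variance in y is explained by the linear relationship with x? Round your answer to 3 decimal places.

0.341

r² = (-0.5839)² = 0.341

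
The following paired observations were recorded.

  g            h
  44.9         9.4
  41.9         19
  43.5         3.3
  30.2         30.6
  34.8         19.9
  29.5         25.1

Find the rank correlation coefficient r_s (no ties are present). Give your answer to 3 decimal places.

-0.886

Rank g: 6, 4, 5, 2, 3, 1
Rank h: 2, 3, 1, 6, 4, 5
d = rank(g) − rank(h): 4, 1, 4, -4, -1, -4; Σd² = 66
ρ = 1 − 6Σd² / [n(n²−1)] = 1 − 6×66 / (6×35) = 1 − 396/210 ≈ -0.886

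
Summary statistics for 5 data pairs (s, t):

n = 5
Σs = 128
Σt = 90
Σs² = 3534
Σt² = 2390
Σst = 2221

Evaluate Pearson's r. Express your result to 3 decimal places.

-0.187

r = (nΣst − ΣsΣt) / √[(nΣs² − (Σs)²)(nΣt² − (Σt)²)]
Numerator: 5×2221 − 128×90 = -415
Denominator: √[(17670 − 16384)(11950 − 8100)] = √[1286 × 3850] = 2225.1067
r = -415 / 2225.1067 ≈ -0.187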